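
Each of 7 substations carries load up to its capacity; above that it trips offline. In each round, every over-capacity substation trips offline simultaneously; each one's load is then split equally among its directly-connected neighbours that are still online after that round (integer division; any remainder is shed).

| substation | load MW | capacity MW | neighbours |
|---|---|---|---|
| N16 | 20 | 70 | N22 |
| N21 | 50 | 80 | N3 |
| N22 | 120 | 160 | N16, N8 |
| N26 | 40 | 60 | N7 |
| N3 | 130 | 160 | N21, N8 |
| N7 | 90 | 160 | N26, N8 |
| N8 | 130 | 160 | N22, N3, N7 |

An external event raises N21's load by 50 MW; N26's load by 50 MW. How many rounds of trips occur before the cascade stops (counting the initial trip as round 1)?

Round 1 — N21 at 100 > 80; N26 at 90 > 60. N21, N26 trip offline.
  N21 sheds 100 MW to N3: 100 each.
    N3: 130+100 = 230 > 160
  N26 sheds 90 MW to N7: 90 each.
    N7: 90+90 = 180 > 160
Round 2 — N3, N7 trip offline.
  N3 sheds 230 MW to N8: 230 each.
    N8: 130+230 = 360 > 160
  N7 sheds 180 MW to N8: 180 each.
    N8: 360+180 = 540 > 160
Round 3 — N8 trips offline.
  N8 sheds 540 MW to N22: 540 each.
    N22: 120+540 = 660 > 160
Round 4 — N22 trips offline.
  N22 sheds 660 MW to N16: 660 each.
    N16: 20+660 = 680 > 70
Round 5 — N16 trips offline.
  N16 sheds 680 MW: no online neighbours, lost.
No further trips.

5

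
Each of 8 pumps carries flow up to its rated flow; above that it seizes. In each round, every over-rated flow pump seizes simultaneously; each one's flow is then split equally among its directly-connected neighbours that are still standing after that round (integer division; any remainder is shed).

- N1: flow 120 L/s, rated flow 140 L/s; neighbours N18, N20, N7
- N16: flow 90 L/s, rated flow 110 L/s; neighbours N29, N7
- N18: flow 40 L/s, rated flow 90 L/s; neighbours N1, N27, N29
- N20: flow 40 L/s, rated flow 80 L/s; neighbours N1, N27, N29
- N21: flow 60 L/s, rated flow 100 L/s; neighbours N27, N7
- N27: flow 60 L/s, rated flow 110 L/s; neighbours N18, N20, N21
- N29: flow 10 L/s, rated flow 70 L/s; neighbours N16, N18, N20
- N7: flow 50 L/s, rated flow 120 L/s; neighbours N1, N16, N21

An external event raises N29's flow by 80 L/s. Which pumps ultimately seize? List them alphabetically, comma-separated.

Round 1 — N29 at 90 > 70. N29 seizes.
  N29 sheds 90 L/s to N16, N18, N20: 30 each.
    N16: 90+30 = 120 > 110
    N18: 40+30 = 70 ≤ 90
    N20: 40+30 = 70 ≤ 80
Round 2 — N16 seizes.
  N16 sheds 120 L/s to N7: 120 each.
    N7: 50+120 = 170 > 120
Round 3 — N7 seizes.
  N7 sheds 170 L/s to N1, N21: 85 each.
    N1: 120+85 = 205 > 140
    N21: 60+85 = 145 > 100
Round 4 — N1, N21 seize.
  N1 sheds 205 L/s to N18, N20: 102 each (1 lost).
    N18: 70+102 = 172 > 90
    N20: 70+102 = 172 > 80
  N21 sheds 145 L/s to N27: 145 each.
    N27: 60+145 = 205 > 110
Round 5 — N18, N20, N27 seize.
  N18 sheds 172 L/s: no online neighbours, lost.
  N20 sheds 172 L/s: no online neighbours, lost.
  N27 sheds 205 L/s: no online neighbours, lost.
No further seizures.

N1, N16, N18, N20, N21, N27, N29, N7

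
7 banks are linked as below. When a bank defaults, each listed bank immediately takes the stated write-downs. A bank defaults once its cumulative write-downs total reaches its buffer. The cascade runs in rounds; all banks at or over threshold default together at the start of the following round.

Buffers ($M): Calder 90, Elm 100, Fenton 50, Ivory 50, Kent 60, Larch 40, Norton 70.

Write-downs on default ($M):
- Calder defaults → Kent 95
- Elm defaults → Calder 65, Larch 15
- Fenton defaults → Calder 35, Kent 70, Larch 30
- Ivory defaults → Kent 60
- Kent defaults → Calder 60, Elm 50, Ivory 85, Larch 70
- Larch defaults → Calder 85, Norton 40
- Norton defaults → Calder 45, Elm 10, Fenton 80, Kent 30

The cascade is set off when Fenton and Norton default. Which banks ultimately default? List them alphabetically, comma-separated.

Round 1 — Fenton, Norton default (initial).
  Calder: +35+45 → 80 < 90
  Elm: +10 → 10 < 100
  Kent: +70+30 → 100 ≥ 60
  Larch: +30 → 30 < 40
Round 2 — Kent defaults.
  Calder: +60 → 140 ≥ 90
  Elm: +50 → 60 < 100
  Ivory: +85 → 85 ≥ 50
  Larch: +70 → 100 ≥ 40
Round 3 — Calder, Ivory, Larch default.
No further defaults.

Calder, Fenton, Ivory, Kent, Larch, Norton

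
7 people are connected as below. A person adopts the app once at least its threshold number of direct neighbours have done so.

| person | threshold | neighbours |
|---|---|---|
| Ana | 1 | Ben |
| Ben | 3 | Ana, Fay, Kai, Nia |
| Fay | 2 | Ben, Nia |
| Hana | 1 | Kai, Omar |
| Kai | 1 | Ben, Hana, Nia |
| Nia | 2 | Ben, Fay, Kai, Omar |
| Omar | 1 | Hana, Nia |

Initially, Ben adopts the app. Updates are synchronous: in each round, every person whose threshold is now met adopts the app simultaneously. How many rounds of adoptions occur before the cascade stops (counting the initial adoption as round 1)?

4

Round 1 — Ben adopts the app (initial).
Round 2 — checking thresholds:
  Ana: 1 of 1 neighbours ≥ 1, adopts the app.
  Fay: 1 of 2 neighbours < 2, not yet.
  Kai: 1 of 3 neighbours ≥ 1, adopts the app.
  Nia: 1 of 4 neighbours < 2, not yet.
Round 3 — checking thresholds:
  Fay: 1 of 2 neighbours < 2, not yet.
  Hana: 1 of 2 neighbours ≥ 1, adopts the app.
  Nia: 2 of 4 neighbours ≥ 2, adopts the app.
Round 4 — checking thresholds:
  Fay: 2 of 2 neighbours ≥ 2, adopts the app.
  Omar: 2 of 2 neighbours ≥ 1, adopts the app.
Round 5 — no new adoptions; cascade stops.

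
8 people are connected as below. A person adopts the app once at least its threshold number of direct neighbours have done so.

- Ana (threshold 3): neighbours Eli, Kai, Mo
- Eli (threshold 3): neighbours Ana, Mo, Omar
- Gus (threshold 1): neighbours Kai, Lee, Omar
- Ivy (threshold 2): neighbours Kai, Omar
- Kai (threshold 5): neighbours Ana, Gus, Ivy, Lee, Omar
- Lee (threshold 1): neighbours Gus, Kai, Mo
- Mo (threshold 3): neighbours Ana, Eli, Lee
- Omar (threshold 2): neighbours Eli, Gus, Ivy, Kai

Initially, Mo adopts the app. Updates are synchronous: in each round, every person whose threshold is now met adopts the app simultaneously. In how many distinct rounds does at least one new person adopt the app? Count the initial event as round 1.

Round 1 — Mo adopts the app (initial).
Round 2 — checking thresholds:
  Ana: 1 of 3 neighbours < 3, holds.
  Eli: 1 of 3 neighbours < 3, holds.
  Lee: 1 of 3 neighbours ≥ 1, adopts the app.
Round 3 — checking thresholds:
  Ana: 1 of 3 neighbours < 3, holds.
  Eli: 1 of 3 neighbours < 3, holds.
  Gus: 1 of 3 neighbours ≥ 1, adopts the app.
  Kai: 1 of 5 neighbours < 5, holds.
Round 4 — no new adoptions; cascade stops.

3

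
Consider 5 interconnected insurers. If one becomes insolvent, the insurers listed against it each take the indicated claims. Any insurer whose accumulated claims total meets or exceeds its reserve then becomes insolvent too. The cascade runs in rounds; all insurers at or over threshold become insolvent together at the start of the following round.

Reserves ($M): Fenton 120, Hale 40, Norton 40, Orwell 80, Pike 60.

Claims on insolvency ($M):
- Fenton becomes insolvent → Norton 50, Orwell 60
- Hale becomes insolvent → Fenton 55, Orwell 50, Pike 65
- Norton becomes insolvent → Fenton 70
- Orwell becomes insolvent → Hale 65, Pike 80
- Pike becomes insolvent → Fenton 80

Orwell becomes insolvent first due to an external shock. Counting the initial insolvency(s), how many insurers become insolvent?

5

Round 1 — Orwell becomes insolvent (initial).
  Hale: +65 → 65 ≥ 40
  Pike: +80 → 80 ≥ 60
Round 2 — Hale, Pike become insolvent.
  Fenton: +55+80 → 135 ≥ 120
Round 3 — Fenton becomes insolvent.
  Norton: +50 → 50 ≥ 40
Round 4 — Norton becomes insolvent.
No further insolvencies.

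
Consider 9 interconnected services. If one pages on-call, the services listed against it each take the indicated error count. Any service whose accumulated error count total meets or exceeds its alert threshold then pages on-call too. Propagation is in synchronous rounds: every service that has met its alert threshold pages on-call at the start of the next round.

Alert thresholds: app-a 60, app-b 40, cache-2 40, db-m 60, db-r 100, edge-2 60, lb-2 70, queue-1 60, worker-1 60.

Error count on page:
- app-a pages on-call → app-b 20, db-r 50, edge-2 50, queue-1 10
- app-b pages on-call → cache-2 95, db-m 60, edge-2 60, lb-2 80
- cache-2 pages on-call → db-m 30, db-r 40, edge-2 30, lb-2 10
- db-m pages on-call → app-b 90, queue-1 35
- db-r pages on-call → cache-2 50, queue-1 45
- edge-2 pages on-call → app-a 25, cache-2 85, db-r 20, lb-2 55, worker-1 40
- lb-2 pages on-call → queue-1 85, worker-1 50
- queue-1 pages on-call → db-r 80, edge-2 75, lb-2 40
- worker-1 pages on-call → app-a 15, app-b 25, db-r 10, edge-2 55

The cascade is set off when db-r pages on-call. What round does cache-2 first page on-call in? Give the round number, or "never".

Round 1 — db-r pages on-call (initial).
  cache-2: +50 → 50 ≥ 40
  queue-1: +45 → 45 < 60
Round 2 — cache-2 pages on-call.
  db-m: +30 → 30 < 60
  edge-2: +30 → 30 < 60
  lb-2: +10 → 10 < 70
No further pages.

2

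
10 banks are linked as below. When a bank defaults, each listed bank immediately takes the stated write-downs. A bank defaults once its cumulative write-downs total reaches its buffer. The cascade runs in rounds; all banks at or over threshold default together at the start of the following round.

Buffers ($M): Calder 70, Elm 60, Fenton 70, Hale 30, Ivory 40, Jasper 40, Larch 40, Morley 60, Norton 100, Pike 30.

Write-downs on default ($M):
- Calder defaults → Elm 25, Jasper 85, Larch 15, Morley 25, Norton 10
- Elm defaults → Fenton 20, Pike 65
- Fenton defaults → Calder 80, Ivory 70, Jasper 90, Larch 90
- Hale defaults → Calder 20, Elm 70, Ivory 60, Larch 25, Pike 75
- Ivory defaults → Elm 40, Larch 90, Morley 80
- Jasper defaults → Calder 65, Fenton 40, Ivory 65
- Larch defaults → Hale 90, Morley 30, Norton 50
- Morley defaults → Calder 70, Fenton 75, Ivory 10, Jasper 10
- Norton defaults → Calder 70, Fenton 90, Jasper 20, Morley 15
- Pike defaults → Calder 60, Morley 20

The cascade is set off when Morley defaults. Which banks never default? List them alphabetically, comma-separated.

Round 1 — Morley defaults (initial).
  Calder: +70 → 70 ≥ 70
  Fenton: +75 → 75 ≥ 70
  Ivory: +10 → 10 < 40
  Jasper: +10 → 10 < 40
Round 2 — Calder, Fenton default.
  Elm: +25 → 25 < 60
  Ivory: +70 → 80 ≥ 40
  Jasper: +85+90 → 185 ≥ 40
  Larch: +15+90 → 105 ≥ 40
  Norton: +10 → 10 < 100
Round 3 — Ivory, Jasper, Larch default.
  Elm: +40 → 65 ≥ 60
  Hale: +90 → 90 ≥ 30
  Norton: +50 → 60 < 100
Round 4 — Elm, Hale default.
  Pike: +65+75 → 140 ≥ 30
Round 5 — Pike defaults.
No further defaults.

Norton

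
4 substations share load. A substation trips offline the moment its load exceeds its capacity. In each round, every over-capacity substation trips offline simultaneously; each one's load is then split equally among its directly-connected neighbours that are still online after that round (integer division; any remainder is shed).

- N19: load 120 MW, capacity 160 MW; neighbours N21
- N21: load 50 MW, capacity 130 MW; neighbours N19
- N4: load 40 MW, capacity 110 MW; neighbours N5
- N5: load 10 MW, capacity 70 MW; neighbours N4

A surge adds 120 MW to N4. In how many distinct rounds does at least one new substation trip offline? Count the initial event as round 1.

Round 1 — N4 at 160 > 110. N4 trips offline.
  N4 sheds 160 MW to N5: 160 each.
    N5: 10+160 = 170 > 70
Round 2 — N5 trips offline.
  N5 sheds 170 MW: no online neighbours, lost.
No further trips.

2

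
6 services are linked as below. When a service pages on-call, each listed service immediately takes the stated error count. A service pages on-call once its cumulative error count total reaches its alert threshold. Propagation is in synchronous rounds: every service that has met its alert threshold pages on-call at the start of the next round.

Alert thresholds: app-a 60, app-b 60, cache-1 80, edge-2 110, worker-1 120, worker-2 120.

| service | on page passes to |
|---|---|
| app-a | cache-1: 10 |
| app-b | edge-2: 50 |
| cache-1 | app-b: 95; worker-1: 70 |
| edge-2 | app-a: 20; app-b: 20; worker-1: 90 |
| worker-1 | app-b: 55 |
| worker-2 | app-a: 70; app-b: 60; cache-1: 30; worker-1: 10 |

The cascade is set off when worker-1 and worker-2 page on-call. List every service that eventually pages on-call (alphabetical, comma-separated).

Round 1 — worker-1, worker-2 page on-call (initial).
  app-a: +70 → 70 ≥ 60
  app-b: +55+60 → 115 ≥ 60
  cache-1: +30 → 30 < 80
Round 2 — app-a, app-b page on-call.
  cache-1: +10 → 40 < 80
  edge-2: +50 → 50 < 110
No further pages.

app-a, app-b, worker-1, worker-2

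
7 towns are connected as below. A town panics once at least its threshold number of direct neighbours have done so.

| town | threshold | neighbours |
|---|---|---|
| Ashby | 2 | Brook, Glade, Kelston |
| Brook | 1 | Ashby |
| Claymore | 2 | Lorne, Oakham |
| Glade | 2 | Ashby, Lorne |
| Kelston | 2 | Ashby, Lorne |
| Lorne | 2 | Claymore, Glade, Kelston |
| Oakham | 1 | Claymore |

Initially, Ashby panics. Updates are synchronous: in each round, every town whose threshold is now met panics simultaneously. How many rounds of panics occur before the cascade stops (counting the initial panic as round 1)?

2

Round 1 — Ashby panics (initial).
Round 2 — checking thresholds:
  Brook: 1 of 1 neighbours ≥ 1, panics.
  Glade: 1 of 2 neighbours < 2, holds.
  Kelston: 1 of 2 neighbours < 2, holds.
Round 3 — no new panics; cascade stops.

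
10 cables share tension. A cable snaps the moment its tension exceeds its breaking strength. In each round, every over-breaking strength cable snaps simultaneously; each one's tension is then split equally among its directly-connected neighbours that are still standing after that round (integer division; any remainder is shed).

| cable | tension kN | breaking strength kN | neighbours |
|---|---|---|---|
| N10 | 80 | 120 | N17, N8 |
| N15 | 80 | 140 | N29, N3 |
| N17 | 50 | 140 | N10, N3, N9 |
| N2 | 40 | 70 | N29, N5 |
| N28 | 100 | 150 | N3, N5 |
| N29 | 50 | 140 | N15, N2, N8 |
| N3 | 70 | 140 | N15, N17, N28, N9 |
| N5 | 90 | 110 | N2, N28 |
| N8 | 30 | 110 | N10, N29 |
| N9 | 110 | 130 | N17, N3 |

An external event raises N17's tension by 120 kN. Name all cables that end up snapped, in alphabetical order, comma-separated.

Round 1 — N17 at 170 > 140. N17 snaps.
  N17 sheds 170 kN to N10, N3, N9: 56 each (2 lost).
    N10: 80+56 = 136 > 120
    N3: 70+56 = 126 ≤ 140
    N9: 110+56 = 166 > 130
Round 2 — N10, N9 snap.
  N10 sheds 136 kN to N8: 136 each.
    N8: 30+136 = 166 > 110
  N9 sheds 166 kN to N3: 166 each.
    N3: 126+166 = 292 > 140
Round 3 — N3, N8 snap.
  N3 sheds 292 kN to N15, N28: 146 each.
    N15: 80+146 = 226 > 140
    N28: 100+146 = 246 > 150
  N8 sheds 166 kN to N29: 166 each.
    N29: 50+166 = 216 > 140
Round 4 — N15, N28, N29 snap.
  N15 sheds 226 kN: no online neighbours, lost.
  N28 sheds 246 kN to N5: 246 each.
    N5: 90+246 = 336 > 110
  N29 sheds 216 kN to N2: 216 each.
    N2: 40+216 = 256 > 70
Round 5 — N2, N5 snap.
  N2 sheds 256 kN: no online neighbours, lost.
  N5 sheds 336 kN: no online neighbours, lost.
No further breaks.

N10, N15, N17, N2, N28, N29, N3, N5, N8, N9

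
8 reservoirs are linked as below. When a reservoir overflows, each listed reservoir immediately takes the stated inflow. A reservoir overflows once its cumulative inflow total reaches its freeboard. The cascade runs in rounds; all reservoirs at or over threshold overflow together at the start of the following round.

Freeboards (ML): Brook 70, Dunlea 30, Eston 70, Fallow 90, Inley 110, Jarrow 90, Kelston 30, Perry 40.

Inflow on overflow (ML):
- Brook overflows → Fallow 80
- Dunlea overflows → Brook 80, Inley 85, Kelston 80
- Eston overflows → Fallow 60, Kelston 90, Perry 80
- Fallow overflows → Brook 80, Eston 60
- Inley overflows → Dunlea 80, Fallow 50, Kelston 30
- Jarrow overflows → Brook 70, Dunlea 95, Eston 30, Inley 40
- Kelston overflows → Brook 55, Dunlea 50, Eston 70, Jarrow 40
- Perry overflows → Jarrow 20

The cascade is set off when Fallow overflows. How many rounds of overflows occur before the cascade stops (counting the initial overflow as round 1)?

Round 1 — Fallow overflows (initial).
  Brook: +80 → 80 ≥ 70
  Eston: +60 → 60 < 70
Round 2 — Brook overflows.
No further overflows.

2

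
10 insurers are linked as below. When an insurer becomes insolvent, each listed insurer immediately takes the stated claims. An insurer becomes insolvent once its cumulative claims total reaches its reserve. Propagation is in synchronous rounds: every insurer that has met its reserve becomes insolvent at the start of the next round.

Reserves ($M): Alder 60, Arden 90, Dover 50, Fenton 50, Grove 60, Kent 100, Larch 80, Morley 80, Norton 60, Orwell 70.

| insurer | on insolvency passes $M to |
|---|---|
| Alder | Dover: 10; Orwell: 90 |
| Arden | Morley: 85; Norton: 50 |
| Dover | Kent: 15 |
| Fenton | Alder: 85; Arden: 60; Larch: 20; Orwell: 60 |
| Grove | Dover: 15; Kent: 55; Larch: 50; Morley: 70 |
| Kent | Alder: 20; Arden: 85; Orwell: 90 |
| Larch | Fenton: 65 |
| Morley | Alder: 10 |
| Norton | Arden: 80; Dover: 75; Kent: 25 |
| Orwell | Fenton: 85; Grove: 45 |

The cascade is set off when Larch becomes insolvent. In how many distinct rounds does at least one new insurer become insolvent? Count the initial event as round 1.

Round 1 — Larch becomes insolvent (initial).
  Fenton: +65 → 65 ≥ 50
Round 2 — Fenton becomes insolvent.
  Alder: +85 → 85 ≥ 60
  Arden: +60 → 60 < 90
  Orwell: +60 → 60 < 70
Round 3 — Alder becomes insolvent.
  Dover: +10 → 10 < 50
  Orwell: +90 → 150 ≥ 70
Round 4 — Orwell becomes insolvent.
  Grove: +45 → 45 < 60
No further insolvencies.

4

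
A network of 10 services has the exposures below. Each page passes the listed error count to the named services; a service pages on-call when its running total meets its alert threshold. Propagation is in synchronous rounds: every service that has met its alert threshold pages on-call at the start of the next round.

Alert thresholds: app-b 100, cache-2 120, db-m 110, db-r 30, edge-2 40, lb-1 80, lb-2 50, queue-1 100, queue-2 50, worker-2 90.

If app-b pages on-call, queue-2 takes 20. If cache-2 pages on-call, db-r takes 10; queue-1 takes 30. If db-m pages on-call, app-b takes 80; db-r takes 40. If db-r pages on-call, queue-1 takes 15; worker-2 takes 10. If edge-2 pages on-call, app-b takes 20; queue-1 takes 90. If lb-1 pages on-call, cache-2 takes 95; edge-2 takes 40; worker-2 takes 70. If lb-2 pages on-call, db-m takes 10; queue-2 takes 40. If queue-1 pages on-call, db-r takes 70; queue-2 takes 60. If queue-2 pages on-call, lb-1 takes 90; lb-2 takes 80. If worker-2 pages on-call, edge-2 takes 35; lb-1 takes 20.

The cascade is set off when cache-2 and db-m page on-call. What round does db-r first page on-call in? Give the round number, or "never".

2

Round 1 — cache-2, db-m page on-call (initial).
  app-b: +80 → 80 < 100
  db-r: +10+40 → 50 ≥ 30
  queue-1: +30 → 30 < 100
Round 2 — db-r pages on-call.
  queue-1: +15 → 45 < 100
  worker-2: +10 → 10 < 90
No further pages.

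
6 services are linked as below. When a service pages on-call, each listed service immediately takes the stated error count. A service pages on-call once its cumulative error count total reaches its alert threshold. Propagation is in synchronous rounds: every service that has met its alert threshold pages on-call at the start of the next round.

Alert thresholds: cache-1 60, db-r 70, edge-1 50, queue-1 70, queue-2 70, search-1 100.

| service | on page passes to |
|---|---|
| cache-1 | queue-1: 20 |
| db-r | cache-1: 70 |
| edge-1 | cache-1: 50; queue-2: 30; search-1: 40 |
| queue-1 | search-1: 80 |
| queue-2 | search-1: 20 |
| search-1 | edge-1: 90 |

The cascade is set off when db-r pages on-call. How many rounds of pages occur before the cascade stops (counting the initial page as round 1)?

Round 1 — db-r pages on-call (initial).
  cache-1: +70 → 70 ≥ 60
Round 2 — cache-1 pages on-call.
  queue-1: +20 → 20 < 70
No further pages.

2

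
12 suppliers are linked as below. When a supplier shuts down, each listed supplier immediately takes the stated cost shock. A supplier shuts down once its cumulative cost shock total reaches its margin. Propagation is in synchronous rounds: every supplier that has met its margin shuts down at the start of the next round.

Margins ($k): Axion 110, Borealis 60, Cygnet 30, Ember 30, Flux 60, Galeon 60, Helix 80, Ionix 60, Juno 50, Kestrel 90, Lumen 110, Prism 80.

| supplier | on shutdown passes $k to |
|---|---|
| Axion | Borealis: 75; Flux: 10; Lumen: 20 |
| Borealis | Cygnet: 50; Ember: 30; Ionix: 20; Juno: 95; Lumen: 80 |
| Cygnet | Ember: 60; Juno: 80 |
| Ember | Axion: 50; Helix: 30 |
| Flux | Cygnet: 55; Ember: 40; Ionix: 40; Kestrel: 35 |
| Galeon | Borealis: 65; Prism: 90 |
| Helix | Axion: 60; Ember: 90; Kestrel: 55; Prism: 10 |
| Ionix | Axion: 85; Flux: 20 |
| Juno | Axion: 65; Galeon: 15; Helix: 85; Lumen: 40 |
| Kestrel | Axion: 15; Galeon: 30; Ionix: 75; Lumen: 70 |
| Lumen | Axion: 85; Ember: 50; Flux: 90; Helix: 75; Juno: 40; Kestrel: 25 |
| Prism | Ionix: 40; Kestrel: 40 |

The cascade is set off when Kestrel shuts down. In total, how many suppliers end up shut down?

Round 1 — Kestrel shuts down (initial).
  Axion: +15 → 15 < 110
  Galeon: +30 → 30 < 60
  Ionix: +75 → 75 ≥ 60
  Lumen: +70 → 70 < 110
Round 2 — Ionix shuts down.
  Axion: +85 → 100 < 110
  Flux: +20 → 20 < 60
No further shutdowns.

2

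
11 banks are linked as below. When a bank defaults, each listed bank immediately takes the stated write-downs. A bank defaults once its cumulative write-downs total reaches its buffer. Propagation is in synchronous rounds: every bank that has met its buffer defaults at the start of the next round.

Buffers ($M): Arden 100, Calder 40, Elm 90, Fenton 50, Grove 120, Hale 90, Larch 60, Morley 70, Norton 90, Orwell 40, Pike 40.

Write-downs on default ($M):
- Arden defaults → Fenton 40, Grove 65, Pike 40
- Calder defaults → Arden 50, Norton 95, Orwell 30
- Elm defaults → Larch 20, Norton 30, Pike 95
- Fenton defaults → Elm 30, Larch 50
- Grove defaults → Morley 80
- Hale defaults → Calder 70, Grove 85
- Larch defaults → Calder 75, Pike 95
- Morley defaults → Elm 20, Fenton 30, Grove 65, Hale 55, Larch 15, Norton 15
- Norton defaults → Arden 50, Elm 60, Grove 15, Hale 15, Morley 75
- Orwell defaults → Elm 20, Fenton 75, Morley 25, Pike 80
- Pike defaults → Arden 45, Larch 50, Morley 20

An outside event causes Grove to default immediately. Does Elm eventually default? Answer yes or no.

no

Round 1 — Grove defaults (initial).
  Morley: +80 → 80 ≥ 70
Round 2 — Morley defaults.
  Elm: +20 → 20 < 90
  Fenton: +30 → 30 < 50
  Hale: +55 → 55 < 90
  Larch: +15 → 15 < 60
  Norton: +15 → 15 < 90
No further defaults.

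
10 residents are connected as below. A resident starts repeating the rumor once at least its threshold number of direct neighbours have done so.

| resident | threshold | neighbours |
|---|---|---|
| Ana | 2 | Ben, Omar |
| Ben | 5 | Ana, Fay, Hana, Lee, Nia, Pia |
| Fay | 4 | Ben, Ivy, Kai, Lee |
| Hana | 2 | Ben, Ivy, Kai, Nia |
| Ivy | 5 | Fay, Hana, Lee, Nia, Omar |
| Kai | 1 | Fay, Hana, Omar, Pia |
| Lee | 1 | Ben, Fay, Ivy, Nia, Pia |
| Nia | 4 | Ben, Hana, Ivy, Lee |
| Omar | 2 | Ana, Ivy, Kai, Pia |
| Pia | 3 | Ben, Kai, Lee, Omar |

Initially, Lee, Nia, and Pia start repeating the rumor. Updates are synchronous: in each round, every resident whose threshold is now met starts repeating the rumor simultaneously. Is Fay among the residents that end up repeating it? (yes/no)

no

Round 1 — Lee, Nia, Pia start repeating the rumor (initial).
Round 2 — checking thresholds:
  Ben: 3 of 6 neighbours < 5, below threshold.
  Fay: 1 of 4 neighbours < 4, below threshold.
  Hana: 1 of 4 neighbours < 2, below threshold.
  Ivy: 2 of 5 neighbours < 5, below threshold.
  Kai: 1 of 4 neighbours ≥ 1, starts repeating the rumor.
  Omar: 1 of 4 neighbours < 2, below threshold.
Round 3 — checking thresholds:
  Ben: 3 of 6 neighbours < 5, below threshold.
  Fay: 2 of 4 neighbours < 4, below threshold.
  Hana: 2 of 4 neighbours ≥ 2, starts repeating the rumor.
  Ivy: 2 of 5 neighbours < 5, below threshold.
  Omar: 2 of 4 neighbours ≥ 2, starts repeating the rumor.
Round 4 — no new spreads; cascade stops.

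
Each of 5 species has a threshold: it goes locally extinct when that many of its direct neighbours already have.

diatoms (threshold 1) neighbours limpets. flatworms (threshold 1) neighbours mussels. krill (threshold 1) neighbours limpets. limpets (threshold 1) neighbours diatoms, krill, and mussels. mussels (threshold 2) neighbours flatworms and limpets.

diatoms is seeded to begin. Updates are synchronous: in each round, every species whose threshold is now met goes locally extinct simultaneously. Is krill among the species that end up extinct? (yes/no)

Round 1 — diatoms goes locally extinct (initial).
Round 2 — checking thresholds:
  limpets: 1 of 3 neighbours ≥ 1, goes locally extinct.
Round 3 — checking thresholds:
  krill: 1 of 1 neighbours ≥ 1, goes locally extinct.
  mussels: 1 of 2 neighbours < 2, below threshold.
Round 4 — no new extinctions; cascade stops.

yes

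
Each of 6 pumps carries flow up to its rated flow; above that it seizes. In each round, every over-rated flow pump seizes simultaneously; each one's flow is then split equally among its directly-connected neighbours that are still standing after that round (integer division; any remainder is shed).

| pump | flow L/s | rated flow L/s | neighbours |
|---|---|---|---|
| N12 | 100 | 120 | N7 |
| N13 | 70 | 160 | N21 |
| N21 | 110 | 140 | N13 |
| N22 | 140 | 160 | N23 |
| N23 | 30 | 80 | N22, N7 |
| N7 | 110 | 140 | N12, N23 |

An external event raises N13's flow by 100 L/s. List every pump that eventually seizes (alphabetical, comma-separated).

N13, N21

Round 1 — N13 at 170 > 160. N13 seizes.
  N13 sheds 170 L/s to N21: 170 each.
    N21: 110+170 = 280 > 140
Round 2 — N21 seizes.
  N21 sheds 280 L/s: no online neighbours, lost.
No further seizures.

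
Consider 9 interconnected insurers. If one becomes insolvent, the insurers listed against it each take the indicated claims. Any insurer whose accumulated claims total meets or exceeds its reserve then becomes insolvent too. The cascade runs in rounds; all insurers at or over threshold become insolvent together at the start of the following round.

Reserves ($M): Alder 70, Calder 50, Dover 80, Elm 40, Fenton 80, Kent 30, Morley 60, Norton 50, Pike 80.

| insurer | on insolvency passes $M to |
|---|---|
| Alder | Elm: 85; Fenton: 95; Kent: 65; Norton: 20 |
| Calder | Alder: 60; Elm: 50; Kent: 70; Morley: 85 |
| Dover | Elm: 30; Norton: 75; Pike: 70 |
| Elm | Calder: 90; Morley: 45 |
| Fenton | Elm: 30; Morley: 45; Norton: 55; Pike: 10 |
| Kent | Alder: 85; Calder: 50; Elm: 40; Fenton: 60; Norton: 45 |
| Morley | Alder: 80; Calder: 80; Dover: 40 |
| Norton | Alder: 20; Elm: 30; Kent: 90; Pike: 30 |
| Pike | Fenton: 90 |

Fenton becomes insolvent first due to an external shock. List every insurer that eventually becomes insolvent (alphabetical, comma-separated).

Round 1 — Fenton becomes insolvent (initial).
  Elm: +30 → 30 < 40
  Morley: +45 → 45 < 60
  Norton: +55 → 55 ≥ 50
  Pike: +10 → 10 < 80
Round 2 — Norton becomes insolvent.
  Alder: +20 → 20 < 70
  Elm: +30 → 60 ≥ 40
  Kent: +90 → 90 ≥ 30
  Pike: +30 → 40 < 80
Round 3 — Elm, Kent become insolvent.
  Alder: +85 → 105 ≥ 70
  Calder: +90+50 → 140 ≥ 50
  Morley: +45 → 90 ≥ 60
Round 4 — Alder, Calder, Morley become insolvent.
  Dover: +40 → 40 < 80
No further insolvencies.

Alder, Calder, Elm, Fenton, Kent, Morley, Norton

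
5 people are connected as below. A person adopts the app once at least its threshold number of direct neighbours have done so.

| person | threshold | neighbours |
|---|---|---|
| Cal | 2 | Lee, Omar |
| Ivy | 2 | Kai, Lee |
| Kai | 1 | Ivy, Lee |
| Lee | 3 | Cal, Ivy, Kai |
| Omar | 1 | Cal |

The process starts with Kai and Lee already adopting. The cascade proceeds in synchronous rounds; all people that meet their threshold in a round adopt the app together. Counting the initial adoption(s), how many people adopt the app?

Round 1 — Kai, Lee adopt the app (initial).
Round 2 — checking thresholds:
  Cal: 1 of 2 neighbours < 2, holds.
  Ivy: 2 of 2 neighbours ≥ 2, adopts the app.
Round 3 — no new adoptions; cascade stops.

3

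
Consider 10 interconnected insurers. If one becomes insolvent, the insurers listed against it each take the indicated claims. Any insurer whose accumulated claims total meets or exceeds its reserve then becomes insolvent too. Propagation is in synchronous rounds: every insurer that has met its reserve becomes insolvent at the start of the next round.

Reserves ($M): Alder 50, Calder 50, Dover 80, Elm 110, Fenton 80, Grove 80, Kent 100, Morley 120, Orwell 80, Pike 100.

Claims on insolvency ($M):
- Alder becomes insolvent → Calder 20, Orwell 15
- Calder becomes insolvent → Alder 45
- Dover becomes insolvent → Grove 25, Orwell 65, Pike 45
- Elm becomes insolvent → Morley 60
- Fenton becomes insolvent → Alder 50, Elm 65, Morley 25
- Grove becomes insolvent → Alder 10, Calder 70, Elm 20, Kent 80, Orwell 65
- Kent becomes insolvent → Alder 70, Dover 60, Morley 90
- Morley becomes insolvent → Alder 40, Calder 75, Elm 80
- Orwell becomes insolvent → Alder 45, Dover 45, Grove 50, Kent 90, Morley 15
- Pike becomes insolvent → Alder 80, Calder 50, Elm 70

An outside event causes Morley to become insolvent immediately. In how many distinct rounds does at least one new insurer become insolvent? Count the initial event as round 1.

Round 1 — Morley becomes insolvent (initial).
  Alder: +40 → 40 < 50
  Calder: +75 → 75 ≥ 50
  Elm: +80 → 80 < 110
Round 2 — Calder becomes insolvent.
  Alder: +45 → 85 ≥ 50
Round 3 — Alder becomes insolvent.
  Orwell: +15 → 15 < 80
No further insolvencies.

3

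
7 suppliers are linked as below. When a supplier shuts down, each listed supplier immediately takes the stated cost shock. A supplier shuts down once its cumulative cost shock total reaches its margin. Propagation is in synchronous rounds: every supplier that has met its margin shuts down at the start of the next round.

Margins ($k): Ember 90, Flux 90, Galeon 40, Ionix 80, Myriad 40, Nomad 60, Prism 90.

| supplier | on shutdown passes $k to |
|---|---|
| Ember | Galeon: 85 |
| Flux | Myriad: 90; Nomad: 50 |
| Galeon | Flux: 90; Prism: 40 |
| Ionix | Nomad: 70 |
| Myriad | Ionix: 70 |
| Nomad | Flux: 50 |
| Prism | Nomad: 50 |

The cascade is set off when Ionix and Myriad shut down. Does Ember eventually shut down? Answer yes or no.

no

Round 1 — Ionix, Myriad shut down (initial).
  Nomad: +70 → 70 ≥ 60
Round 2 — Nomad shuts down.
  Flux: +50 → 50 < 90
No further shutdowns.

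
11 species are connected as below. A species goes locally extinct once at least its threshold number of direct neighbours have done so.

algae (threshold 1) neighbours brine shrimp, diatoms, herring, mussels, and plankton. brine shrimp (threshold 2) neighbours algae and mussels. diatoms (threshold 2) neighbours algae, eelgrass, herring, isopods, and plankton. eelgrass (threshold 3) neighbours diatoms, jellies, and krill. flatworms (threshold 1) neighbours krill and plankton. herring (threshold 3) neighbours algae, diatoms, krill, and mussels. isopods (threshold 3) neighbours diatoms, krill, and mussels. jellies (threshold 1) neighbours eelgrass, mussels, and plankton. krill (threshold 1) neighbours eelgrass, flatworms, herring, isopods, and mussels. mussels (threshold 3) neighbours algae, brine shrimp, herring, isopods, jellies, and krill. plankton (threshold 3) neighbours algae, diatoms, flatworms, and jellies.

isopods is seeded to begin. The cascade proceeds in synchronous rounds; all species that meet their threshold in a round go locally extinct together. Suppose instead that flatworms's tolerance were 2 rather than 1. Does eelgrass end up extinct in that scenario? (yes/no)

no

With flatworms's tolerance at 2:
Round 1 — isopods goes locally extinct (initial).
Round 2 — checking thresholds:
  diatoms: 1 of 5 neighbours < 2, holds.
  krill: 1 of 5 neighbours ≥ 1, goes locally extinct.
  mussels: 1 of 6 neighbours < 3, holds.
Round 3 — no new extinctions; cascade stops.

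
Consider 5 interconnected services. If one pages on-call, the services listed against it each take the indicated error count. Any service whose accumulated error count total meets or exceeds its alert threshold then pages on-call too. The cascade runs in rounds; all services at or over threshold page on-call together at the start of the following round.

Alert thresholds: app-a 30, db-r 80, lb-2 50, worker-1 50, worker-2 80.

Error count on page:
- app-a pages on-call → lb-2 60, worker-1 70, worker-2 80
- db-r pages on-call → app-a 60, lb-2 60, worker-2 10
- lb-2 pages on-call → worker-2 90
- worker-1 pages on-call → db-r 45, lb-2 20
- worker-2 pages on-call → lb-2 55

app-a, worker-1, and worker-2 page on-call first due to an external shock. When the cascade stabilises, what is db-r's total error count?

45

Round 1 — app-a, worker-1, worker-2 page on-call (initial).
  db-r: +45 → 45 < 80
  lb-2: +60+20+55 → 135 ≥ 50
Round 2 — lb-2 pages on-call.
No further pages.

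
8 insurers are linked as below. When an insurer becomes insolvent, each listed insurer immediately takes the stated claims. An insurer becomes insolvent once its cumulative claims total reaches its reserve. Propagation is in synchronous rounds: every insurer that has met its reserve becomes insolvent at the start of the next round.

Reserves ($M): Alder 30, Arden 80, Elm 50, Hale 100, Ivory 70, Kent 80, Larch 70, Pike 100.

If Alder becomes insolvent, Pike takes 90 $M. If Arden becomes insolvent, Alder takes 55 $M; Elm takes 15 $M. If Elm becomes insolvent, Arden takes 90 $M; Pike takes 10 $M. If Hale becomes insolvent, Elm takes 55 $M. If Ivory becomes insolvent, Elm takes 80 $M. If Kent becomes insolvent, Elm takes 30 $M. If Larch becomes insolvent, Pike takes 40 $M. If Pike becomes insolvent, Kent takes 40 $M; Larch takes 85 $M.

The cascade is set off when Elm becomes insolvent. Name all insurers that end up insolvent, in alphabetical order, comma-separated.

Round 1 — Elm becomes insolvent (initial).
  Arden: +90 → 90 ≥ 80
  Pike: +10 → 10 < 100
Round 2 — Arden becomes insolvent.
  Alder: +55 → 55 ≥ 30
Round 3 — Alder becomes insolvent.
  Pike: +90 → 100 ≥ 100
Round 4 — Pike becomes insolvent.
  Kent: +40 → 40 < 80
  Larch: +85 → 85 ≥ 70
Round 5 — Larch becomes insolvent.
No further insolvencies.

Alder, Arden, Elm, Larch, Pike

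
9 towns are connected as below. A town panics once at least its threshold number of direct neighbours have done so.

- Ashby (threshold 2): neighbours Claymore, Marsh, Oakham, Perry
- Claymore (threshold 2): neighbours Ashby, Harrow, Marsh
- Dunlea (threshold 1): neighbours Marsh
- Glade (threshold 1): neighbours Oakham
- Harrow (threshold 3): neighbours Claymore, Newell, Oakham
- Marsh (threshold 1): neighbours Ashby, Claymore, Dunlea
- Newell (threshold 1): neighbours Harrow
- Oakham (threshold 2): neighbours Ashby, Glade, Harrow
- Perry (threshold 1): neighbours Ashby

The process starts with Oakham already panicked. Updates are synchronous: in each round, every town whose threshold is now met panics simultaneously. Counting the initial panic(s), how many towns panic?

2

Round 1 — Oakham panics (initial).
Round 2 — checking thresholds:
  Ashby: 1 of 4 neighbours < 2, holds.
  Glade: 1 of 1 neighbours ≥ 1, panics.
  Harrow: 1 of 3 neighbours < 3, holds.
Round 3 — no new panics; cascade stops.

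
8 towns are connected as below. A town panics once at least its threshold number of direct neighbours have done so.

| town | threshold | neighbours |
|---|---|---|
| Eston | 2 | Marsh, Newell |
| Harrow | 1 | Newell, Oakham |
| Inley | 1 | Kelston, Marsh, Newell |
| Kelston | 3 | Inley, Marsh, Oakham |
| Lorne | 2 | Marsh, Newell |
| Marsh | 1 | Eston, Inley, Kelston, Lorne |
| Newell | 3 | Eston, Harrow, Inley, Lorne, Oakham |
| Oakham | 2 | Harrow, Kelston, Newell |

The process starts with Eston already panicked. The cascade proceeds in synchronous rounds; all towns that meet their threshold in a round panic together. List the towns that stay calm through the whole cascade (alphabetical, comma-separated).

Harrow, Kelston, Lorne, Newell, Oakham

Round 1 — Eston panics (initial).
Round 2 — checking thresholds:
  Marsh: 1 of 4 neighbours ≥ 1, panics.
  Newell: 1 of 5 neighbours < 3, below threshold.
Round 3 — checking thresholds:
  Inley: 1 of 3 neighbours ≥ 1, panics.
  Kelston: 1 of 3 neighbours < 3, below threshold.
  Lorne: 1 of 2 neighbours < 2, below threshold.
  Newell: 1 of 5 neighbours < 3, below threshold.
Round 4 — no new panics; cascade stops.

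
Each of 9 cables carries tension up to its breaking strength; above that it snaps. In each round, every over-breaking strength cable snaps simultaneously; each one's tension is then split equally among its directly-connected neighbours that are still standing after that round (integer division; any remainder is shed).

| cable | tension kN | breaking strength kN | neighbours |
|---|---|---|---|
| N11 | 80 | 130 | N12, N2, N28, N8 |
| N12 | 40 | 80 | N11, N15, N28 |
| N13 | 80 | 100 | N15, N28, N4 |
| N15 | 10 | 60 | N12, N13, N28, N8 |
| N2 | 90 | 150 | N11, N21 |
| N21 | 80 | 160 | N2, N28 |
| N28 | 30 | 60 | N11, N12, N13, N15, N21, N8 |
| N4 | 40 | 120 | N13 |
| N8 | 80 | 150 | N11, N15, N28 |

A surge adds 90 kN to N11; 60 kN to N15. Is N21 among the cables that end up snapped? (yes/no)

no

Round 1 — N11 at 170 > 130; N15 at 70 > 60. N11, N15 snap.
  N11 sheds 170 kN to N12, N2, N28, N8: 42 each (2 lost).
    N12: 40+42 = 82 > 80
    N2: 90+42 = 132 ≤ 150
    N28: 30+42 = 72 > 60
    N8: 80+42 = 122 ≤ 150
  N15 sheds 70 kN to N12, N13, N28, N8: 17 each (2 lost).
    N12: 82+17 = 99 > 80
    N13: 80+17 = 97 ≤ 100
    N28: 72+17 = 89 > 60
    N8: 122+17 = 139 ≤ 150
Round 2 — N12, N28 snap.
  N12 sheds 99 kN: no online neighbours, lost.
  N28 sheds 89 kN to N13, N21, N8: 29 each (2 lost).
    N13: 97+29 = 126 > 100
    N21: 80+29 = 109 ≤ 160
    N8: 139+29 = 168 > 150
Round 3 — N13, N8 snap.
  N13 sheds 126 kN to N4: 126 each.
    N4: 40+126 = 166 > 120
  N8 sheds 168 kN: no online neighbours, lost.
Round 4 — N4 snaps.
  N4 sheds 166 kN: no online neighbours, lost.
No further breaks.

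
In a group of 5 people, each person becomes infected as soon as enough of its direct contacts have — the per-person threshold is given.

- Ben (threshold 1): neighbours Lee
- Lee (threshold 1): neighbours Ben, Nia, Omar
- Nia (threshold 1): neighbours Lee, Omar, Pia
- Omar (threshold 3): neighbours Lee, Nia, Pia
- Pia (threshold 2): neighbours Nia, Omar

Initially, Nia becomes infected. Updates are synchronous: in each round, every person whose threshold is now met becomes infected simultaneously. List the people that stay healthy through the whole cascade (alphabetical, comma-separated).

Omar, Pia

Round 1 — Nia becomes infected (initial).
Round 2 — checking thresholds:
  Lee: 1 of 3 neighbours ≥ 1, becomes infected.
  Omar: 1 of 3 neighbours < 3, below threshold.
  Pia: 1 of 2 neighbours < 2, below threshold.
Round 3 — checking thresholds:
  Ben: 1 of 1 neighbours ≥ 1, becomes infected.
  Omar: 2 of 3 neighbours < 3, below threshold.
  Pia: 1 of 2 neighbours < 2, below threshold.
Round 4 — no new infections; cascade stops.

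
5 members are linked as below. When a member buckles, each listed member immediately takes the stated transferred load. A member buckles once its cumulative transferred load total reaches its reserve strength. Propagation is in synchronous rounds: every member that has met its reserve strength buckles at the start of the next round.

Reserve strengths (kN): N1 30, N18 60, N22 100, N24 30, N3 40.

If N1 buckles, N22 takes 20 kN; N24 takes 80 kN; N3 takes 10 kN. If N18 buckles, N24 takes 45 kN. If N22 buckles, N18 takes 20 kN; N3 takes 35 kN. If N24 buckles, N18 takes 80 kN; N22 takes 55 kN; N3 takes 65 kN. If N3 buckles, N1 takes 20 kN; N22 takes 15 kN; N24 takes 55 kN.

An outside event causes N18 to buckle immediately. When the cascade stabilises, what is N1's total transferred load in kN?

20

Round 1 — N18 buckles (initial).
  N24: +45 → 45 ≥ 30
Round 2 — N24 buckles.
  N22: +55 → 55 < 100
  N3: +65 → 65 ≥ 40
Round 3 — N3 buckles.
  N1: +20 → 20 < 30
  N22: +15 → 70 < 100
No further bucklings.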